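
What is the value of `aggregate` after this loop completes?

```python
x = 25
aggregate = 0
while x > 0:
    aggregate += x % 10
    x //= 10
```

Sum digits of 25
`aggregate` takes the values: 0 → 5 → 7

Answer: 7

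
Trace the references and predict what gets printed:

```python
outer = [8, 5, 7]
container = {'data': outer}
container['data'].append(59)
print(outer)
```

Key concept: dict holds reference to list.
Step by step:
`outer = [8, 5, 7]` → outer = [8, 5, 7]
`container = {'data': outer}` → container = {'data': [8, 5, 7]}
`container['data'].append(59)` → outer = [8, 5, 7, 59]; container = {'data': [8, 5, 7, 59]}
`print(outer)` → prints [8, 5, 7, 59]

Answer: [8, 5, 7, 59]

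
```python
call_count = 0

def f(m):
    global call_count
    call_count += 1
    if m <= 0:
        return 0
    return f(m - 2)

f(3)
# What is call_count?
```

Linear recursion stepping by 2: 3 calls from m=3 down to ≤0.

Answer: 3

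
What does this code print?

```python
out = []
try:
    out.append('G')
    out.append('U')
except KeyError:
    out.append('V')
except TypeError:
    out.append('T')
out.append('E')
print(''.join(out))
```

Execution trace: 'G' (try body) → 'U' (try body, no exception) → 'E' (after the try/except). Output: GUE

Answer: GUE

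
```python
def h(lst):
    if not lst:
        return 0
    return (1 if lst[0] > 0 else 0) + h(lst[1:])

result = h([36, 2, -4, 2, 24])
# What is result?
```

Count of positive elements in [36, 2, -4, 2, 24] = 4

Answer: 4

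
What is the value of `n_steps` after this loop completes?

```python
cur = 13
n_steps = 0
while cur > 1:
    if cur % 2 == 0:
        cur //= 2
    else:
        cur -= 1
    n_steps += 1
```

Steps to reduce 13 to 1
`n_steps` takes the values: 0 → 1 → 2 → 3 → 4 → 5

Answer: 5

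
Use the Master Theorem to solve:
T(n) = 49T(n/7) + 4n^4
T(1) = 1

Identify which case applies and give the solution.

a=49, b=7, f(n)=4n^4. log_7(49) = 2. Since c=4 > 2 and the regularity condition holds (49(n/7)^4 = (49/7^4)n^4 with 49/7^4 < 1), Case 3 applies: T(n) = Θ(f(n)) = O(n^4).

Answer: O(n^4) - Case 3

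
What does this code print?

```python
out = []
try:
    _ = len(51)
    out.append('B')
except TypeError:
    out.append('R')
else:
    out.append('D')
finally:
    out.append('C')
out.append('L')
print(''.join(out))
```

Execution trace: 'R' (except TypeError) → 'C' (finally) → 'L' (after the try/except). Output: RCL

Answer: RCL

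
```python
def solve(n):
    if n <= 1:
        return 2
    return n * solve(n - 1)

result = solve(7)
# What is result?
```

solve(7) = 7 * 6 * 5 * 4 * 3 * 2 * 2 = 10080

Answer: 10080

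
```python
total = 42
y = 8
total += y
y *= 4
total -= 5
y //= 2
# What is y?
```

Trace:
`total = 42` → total = 42
`y = 8` → y = 8
`total += y` → total = 50
`y *= 4` → y = 32
`total -= 5` → total = 45
`y //= 2` → y = 16
So y = 16

Answer: 16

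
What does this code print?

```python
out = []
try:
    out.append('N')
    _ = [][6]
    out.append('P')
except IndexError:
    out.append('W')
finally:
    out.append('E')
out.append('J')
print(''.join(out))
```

Execution trace: 'N' (try body) → 'W' (except IndexError) → 'E' (finally) → 'J' (after the try/except). Output: NWEJ

Answer: NWEJ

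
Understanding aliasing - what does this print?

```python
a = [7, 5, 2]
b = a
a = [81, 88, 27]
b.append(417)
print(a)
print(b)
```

Key concept: rebinding vs mutation: a is rebound to a new list, b still points at the original.
Step by step:
`a = [7, 5, 2]` → a = [7, 5, 2]
`b = a` → b = [7, 5, 2] (same object as a)
`a = [81, 88, 27]` → a = [81, 88, 27]
`b.append(417)` → b = [7, 5, 2, 417]
`print(a)` → prints [81, 88, 27]
`print(b)` → prints [7, 5, 2, 417]

Answer:
[81, 88, 27]
[7, 5, 2, 417]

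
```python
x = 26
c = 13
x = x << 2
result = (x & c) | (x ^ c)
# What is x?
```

Trace:
`x = 26` → x = 26
`c = 13` → c = 13
`x = x << 2` → x = 104
`result = (x & c) | (x ^ c)` → result = 109
So x = 104

Answer: 104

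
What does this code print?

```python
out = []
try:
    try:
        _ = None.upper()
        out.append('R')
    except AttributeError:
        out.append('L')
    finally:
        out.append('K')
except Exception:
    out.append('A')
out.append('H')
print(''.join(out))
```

Execution trace: 'L' (inner except AttributeError) → 'K' (inner finally) → 'H' (after the try/except). Output: LKH

Answer: LKH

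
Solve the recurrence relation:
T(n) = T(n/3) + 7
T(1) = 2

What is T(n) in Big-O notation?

Each step divides n by 3 and adds 7. After log_3(n) steps we reach T(1)=2. So T(n) = 7·log_3(n) + 2 = O(log n).

Answer: O(log n)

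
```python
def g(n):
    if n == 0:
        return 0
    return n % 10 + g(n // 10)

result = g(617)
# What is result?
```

Sum of digits of 617: 7 + 1 + 6 = 14

Answer: 14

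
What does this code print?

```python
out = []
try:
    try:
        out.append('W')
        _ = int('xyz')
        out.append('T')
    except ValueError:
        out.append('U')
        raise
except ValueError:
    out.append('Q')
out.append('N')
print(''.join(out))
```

Execution trace: 'W' (inner try body) → 'U' (inner except ValueError) → 'Q' (outer except ValueError) → 'N' (after the try/except). Output: WUQN

Answer: WUQN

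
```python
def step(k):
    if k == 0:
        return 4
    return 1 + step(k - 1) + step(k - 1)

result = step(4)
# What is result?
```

step(k) = 1 + 2·step(k-1), step(0)=4. Closed form: (4+1)·2^4 - 1 = 79.

Answer: 79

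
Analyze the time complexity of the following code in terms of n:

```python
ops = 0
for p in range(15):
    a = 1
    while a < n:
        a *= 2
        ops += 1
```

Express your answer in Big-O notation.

Each loop level contributes: 1 × log n. Multiplying the contributions gives O(log n).

Answer: O(log n)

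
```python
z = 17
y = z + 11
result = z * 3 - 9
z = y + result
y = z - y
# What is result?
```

Trace:
`z = 17` → z = 17
`y = z + 11` → y = 28
`result = z * 3 - 9` → result = 42
`z = y + result` → z = 70
`y = z - y` → y = 42
So result = 42

Answer: 42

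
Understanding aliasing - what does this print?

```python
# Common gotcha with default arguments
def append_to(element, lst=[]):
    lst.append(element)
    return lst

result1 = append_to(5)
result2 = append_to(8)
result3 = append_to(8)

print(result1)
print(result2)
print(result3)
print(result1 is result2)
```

Key concept: mutable default argument gotcha.
Step by step:
`result1 = append_to(5)` → result1 = [5]
`result2 = append_to(8)` → result1 = [5, 8] (same object as result2); result2 = [5, 8] (same object as result1)
`result3 = append_to(8)` → result1 = [5, 8, 8] (same object as result2, result3); result2 = [5, 8, 8] (same object as result1, result3); result3 = [5, 8, 8] (same object as result1, result2)
`print(result1)` → prints [5, 8, 8]
`print(result2)` → prints [5, 8, 8]
`print(result3)` → prints [5, 8, 8]
`print(result1 is result2)` → prints True

Answer:
[5, 8, 8]
[5, 8, 8]
[5, 8, 8]
True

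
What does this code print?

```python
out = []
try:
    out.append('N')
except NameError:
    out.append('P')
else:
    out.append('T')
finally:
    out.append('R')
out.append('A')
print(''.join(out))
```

Execution trace: 'N' (try body, no exception) → 'T' (else) → 'R' (finally) → 'A' (after the try/except). Output: NTRA

Answer: NTRA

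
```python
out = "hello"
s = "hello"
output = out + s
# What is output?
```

Trace:
`out = "hello"` → out = 'hello'
`s = "hello"` → s = 'hello'
`output = out + s` → output = 'hellohello'
So output = 'hellohello'

Answer: 'hellohello'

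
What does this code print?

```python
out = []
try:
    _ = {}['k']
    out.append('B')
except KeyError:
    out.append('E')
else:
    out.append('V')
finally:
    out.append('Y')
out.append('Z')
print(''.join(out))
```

Execution trace: 'E' (except KeyError) → 'Y' (finally) → 'Z' (after the try/except). Output: EYZ

Answer: EYZ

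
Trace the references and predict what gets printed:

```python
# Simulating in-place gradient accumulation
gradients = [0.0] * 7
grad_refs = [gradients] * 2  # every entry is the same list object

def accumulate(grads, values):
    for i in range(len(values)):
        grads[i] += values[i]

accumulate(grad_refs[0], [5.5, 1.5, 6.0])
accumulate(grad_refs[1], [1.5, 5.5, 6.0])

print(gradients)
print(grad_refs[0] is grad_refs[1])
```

Key concept: gradient accumulation aliasing.
Step by step:
`gradients = [0.0] * 7` → gradients = [0.0, 0.0, 0.0, 0.0, 0.0, 0.0, 0.0]
`grad_refs = [gradients] * 2` → grad_refs = [[0.0, 0.0, 0.0, 0.0, 0.0, 0.0, 0.0], [0.0, 0.0, 0.0, 0.0, 0.0, 0.0, 0.0]]
`accumulate(grad_refs[0], [5.5, 1.5, 6.0])` → gradients = [5.5, 1.5, 6.0, 0.0, 0.0, 0.0, 0.0]; grad_refs = [[5.5, 1.5, 6.0, 0.0, 0.0, 0.0, 0.0], [5.5, 1.5, 6.0, 0.0, 0.0, 0.0, 0.0]]
`accumulate(grad_refs[1], [1.5, 5.5, 6.0])` → gradients = [7.0, 7.0, 12.0, 0.0, 0.0, 0.0, 0.0]; grad_refs = [[7.0, 7.0, 12.0, 0.0, 0.0, 0.0, 0.0], [7.0, 7.0, 12.0, 0.0, 0.0, 0.0, 0.0]]
`print(gradients)` → prints [7.0, 7.0, 12.0, 0.0, 0.0, 0.0, 0.0]
`print(grad_refs[0] is grad_refs[1])` → prints True

Answer:
[7.0, 7.0, 12.0, 0.0, 0.0, 0.0, 0.0]
True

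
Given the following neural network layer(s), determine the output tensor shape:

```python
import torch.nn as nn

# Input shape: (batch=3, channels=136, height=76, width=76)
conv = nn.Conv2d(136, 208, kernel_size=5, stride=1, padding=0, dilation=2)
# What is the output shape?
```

Input: (3, 136, 76, 76) -> Output: (3, 208, 68, 68)

Answer: (3, 208, 68, 68)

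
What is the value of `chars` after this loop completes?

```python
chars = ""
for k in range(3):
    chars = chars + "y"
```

Repeat 'y' 3 times
`chars` takes the values: "" → "y" → "yy" → "yyy"

Answer: "yyy"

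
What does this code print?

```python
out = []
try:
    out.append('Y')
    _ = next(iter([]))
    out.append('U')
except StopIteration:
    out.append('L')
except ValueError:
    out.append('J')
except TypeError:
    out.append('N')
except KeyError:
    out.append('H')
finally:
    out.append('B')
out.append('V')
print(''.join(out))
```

Execution trace: 'Y' (try body) → 'L' (except StopIteration) → 'B' (finally) → 'V' (after the try/except). Output: YLBV

Answer: YLBV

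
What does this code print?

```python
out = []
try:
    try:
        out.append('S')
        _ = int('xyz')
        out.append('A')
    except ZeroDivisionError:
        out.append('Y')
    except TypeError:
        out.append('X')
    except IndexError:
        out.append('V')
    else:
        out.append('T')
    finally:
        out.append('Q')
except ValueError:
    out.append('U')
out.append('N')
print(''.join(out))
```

Execution trace: 'S' (try body) → 'Q' (finally) → 'U' (outer except ValueError) → 'N' (after the try/except). Output: SQUN

Answer: SQUN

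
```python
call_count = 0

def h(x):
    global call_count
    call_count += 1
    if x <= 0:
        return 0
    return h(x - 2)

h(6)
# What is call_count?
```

Linear recursion stepping by 2: 4 calls from x=6 down to ≤0.

Answer: 4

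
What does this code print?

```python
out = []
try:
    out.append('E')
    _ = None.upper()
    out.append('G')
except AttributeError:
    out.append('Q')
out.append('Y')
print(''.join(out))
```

Execution trace: 'E' (try body) → 'Q' (except AttributeError) → 'Y' (after the try/except). Output: EQY

Answer: EQY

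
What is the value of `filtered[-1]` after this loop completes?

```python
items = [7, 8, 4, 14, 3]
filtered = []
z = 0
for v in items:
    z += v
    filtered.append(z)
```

Cumulative sum ends at 36
`filtered` takes the values: [] → [7] → [7, 15] → [7, 15, 19] → [7, 15, 19, 33] → [7, 15, 19, 33, 36]
So `filtered[-1]` = 36

Answer: 36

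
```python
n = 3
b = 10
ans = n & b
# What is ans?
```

Trace:
`n = 3` → n = 3
`b = 10` → b = 10
`ans = n & b` → ans = 2
So ans = 2

Answer: 2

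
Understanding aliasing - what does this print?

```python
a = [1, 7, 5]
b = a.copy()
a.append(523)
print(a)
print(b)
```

Key concept: list.copy() creates independent copy.
Step by step:
`a = [1, 7, 5]` → a = [1, 7, 5]
`b = a.copy()` → b = [1, 7, 5]
`a.append(523)` → a = [1, 7, 5, 523]
`print(a)` → prints [1, 7, 5, 523]
`print(b)` → prints [1, 7, 5]

Answer:
[1, 7, 5, 523]
[1, 7, 5]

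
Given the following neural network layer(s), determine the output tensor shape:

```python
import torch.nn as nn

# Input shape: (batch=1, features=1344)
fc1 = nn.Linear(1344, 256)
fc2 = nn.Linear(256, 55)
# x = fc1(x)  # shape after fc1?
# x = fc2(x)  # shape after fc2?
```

Input: (1, 1344) -> after fc1: (1, 256) -> Output: (1, 55)

Answer: (1, 55)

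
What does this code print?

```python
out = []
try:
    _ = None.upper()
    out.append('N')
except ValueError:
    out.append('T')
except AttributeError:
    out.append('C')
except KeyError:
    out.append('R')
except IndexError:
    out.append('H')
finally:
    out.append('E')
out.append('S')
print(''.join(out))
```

Execution trace: 'C' (except AttributeError) → 'E' (finally) → 'S' (after the try/except). Output: CES

Answer: CES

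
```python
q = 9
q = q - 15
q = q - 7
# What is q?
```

Trace:
`q = 9` → q = 9
`q = q - 15` → q = -6
`q = q - 7` → q = -13
So q = -13

Answer: -13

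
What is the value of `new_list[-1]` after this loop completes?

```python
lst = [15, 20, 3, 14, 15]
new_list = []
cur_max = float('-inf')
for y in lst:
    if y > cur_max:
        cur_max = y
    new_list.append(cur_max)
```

Running max ends at 20
`new_list` takes the values: [] → [15] → [15, 20] → [15, 20, 20] → [15, 20, 20, 20] → [15, 20, 20, 20, 20]
So `new_list[-1]` = 20

Answer: 20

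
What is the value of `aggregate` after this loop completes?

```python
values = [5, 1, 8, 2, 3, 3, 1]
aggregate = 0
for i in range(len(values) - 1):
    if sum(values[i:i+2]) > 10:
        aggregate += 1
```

Count windows with sum > 10
`aggregate` takes the values: 0

Answer: 0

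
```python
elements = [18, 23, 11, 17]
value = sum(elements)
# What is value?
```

Trace:
`elements = [18, 23, 11, 17]` → elements = [18, 23, 11, 17]
`value = sum(elements)` → value = 69
So value = 69

Answer: 69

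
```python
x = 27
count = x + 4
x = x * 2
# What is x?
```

Trace:
`x = 27` → x = 27
`count = x + 4` → count = 31
`x = x * 2` → x = 54
So x = 54

Answer: 54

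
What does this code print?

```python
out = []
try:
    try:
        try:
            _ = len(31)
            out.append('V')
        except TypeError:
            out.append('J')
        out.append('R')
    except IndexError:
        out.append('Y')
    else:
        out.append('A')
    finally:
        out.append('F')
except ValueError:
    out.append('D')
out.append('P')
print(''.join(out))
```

Execution trace: 'J' (inner except TypeError) → 'R' (try body, no exception) → 'A' (else) → 'F' (finally) → 'P' (after the try/except). Output: JRAFP

Answer: JRAFP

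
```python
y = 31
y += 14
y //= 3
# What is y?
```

Trace:
`y = 31` → y = 31
`y += 14` → y = 45
`y //= 3` → y = 15
So y = 15

Answer: 15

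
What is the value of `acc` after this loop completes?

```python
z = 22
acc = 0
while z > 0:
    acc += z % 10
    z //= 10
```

Sum digits of 22
`acc` takes the values: 0 → 2 → 4

Answer: 4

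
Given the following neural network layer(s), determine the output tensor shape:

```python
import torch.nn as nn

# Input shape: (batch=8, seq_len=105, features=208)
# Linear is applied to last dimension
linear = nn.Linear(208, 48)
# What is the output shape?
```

Input: (8, 105, 208) -> Output: (8, 105, 48)

Answer: (8, 105, 48)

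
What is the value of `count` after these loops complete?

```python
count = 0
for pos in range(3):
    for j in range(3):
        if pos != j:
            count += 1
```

3² - 3 (exclude diagonal)
`count` takes the values: 0 → 1 → 2 → 3 → 4 → 5 → 6

Answer: 6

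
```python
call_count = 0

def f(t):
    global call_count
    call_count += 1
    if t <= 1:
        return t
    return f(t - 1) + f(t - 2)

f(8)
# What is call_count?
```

Calls(t) = 1 + Calls(t-1) + Calls(t-2); Calls(0)=Calls(1)=1. For t=8 this gives 67.

Answer: 67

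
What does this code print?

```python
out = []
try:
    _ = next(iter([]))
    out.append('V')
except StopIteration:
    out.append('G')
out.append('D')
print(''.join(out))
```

Execution trace: 'G' (except StopIteration) → 'D' (after the try/except). Output: GD

Answer: GD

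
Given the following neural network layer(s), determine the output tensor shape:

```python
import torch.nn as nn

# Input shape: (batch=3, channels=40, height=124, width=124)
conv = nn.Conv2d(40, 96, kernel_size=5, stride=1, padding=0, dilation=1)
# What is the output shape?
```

Input: (3, 40, 124, 124) -> Output: (3, 96, 120, 120)

Answer: (3, 96, 120, 120)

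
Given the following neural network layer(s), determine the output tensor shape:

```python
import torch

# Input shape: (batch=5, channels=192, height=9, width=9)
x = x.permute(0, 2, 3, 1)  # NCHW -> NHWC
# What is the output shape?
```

Input: (5, 192, 9, 9) -> Output: (5, 9, 9, 192)

Answer: (5, 9, 9, 192)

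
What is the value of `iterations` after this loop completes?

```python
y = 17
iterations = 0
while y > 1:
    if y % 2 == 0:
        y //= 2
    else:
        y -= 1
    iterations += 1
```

Steps to reduce 17 to 1
`iterations` takes the values: 0 → 1 → 2 → 3 → 4 → 5

Answer: 5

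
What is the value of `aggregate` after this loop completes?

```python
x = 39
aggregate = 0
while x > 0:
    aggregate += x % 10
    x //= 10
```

Sum digits of 39
`aggregate` takes the values: 0 → 9 → 12

Answer: 12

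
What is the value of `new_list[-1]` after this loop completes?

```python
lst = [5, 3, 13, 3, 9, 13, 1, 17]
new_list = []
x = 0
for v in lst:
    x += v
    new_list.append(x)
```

Cumulative sum ends at 64
`new_list` takes the values: [] → [5] → [5, 8] → [5, 8, 21] → [5, 8, 21, 24] → [5, 8, 21, 24, 33] → [5, 8, 21, 24, 33, 46] → [5, 8, 21, 24, 33, 46, 47] → [5, 8, 21, 24, 33, 46, 47, 64]
So `new_list[-1]` = 64

Answer: 64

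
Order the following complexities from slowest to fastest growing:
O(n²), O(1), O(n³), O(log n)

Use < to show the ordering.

Ordered by growth rate: O(1) < O(log n) < O(n²) < O(n³)

Answer: O(1) < O(log n) < O(n²) < O(n³)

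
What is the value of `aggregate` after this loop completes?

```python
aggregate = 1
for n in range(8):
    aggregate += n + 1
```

Start at 1, add 1 to 8 = 37
`aggregate` takes the values: 1 → 2 → 4 → 7 → 11 → 16 → 22 → 29 → 37

Answer: 37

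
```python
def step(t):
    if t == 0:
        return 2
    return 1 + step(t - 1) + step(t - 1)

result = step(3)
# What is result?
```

step(t) = 1 + 2·step(t-1), step(0)=2. Closed form: (2+1)·2^3 - 1 = 23.

Answer: 23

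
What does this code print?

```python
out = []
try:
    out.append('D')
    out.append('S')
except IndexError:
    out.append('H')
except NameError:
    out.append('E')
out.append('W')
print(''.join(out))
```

Execution trace: 'D' (try body) → 'S' (try body, no exception) → 'W' (after the try/except). Output: DSW

Answer: DSW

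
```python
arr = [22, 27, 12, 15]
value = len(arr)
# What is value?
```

Trace:
`arr = [22, 27, 12, 15]` → arr = [22, 27, 12, 15]
`value = len(arr)` → value = 4
So value = 4

Answer: 4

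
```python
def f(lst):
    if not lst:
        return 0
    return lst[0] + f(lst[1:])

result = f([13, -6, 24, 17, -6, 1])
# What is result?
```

13 + (-6) + 24 + 17 + (-6) + 1 + 0 = 43

Answer: 43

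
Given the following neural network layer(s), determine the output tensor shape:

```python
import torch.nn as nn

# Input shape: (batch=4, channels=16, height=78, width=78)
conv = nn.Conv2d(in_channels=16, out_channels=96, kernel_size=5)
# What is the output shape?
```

Input: (4, 16, 78, 78) -> Output: (4, 96, 74, 74)

Answer: (4, 96, 74, 74)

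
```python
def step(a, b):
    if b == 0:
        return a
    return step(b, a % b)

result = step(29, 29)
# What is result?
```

step(29, 29) -> step(29, 0) -> 29

Answer: 29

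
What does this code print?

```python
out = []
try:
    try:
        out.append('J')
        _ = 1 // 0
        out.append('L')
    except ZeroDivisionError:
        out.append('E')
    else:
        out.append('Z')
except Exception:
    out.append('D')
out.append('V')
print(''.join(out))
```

Execution trace: 'J' (inner try body) → 'E' (inner except ZeroDivisionError) → 'V' (after the try/except). Output: JEV

Answer: JEV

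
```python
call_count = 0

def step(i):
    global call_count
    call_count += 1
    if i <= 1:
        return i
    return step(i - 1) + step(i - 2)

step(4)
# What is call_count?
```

Calls(i) = 1 + Calls(i-1) + Calls(i-2); Calls(0)=Calls(1)=1. For i=4 this gives 9.

Answer: 9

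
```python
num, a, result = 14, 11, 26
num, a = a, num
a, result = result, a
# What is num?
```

Trace:
`num, a, result = 14, 11, 26` → num = 14; a = 11; result = 26
`num, a = a, num` → num = 11; a = 14
`a, result = result, a` → a = 26; result = 14
So num = 11

Answer: 11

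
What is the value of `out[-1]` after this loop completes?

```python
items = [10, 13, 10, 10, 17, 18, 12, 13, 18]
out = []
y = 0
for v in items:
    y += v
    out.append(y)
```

Cumulative sum ends at 121
`out` takes the values: [] → [10] → [10, 23] → [10, 23, 33] → [10, 23, 33, 43] → [10, 23, 33, 43, 60] → [10, 23, 33, 43, 60, 78] → [10, 23, 33, 43, 60, 78, 90] → [10, 23, 33, 43, 60, 78, 90, 103] → [10, 23, 33, 43, 60, 78, 90, 103, 121]
So `out[-1]` = 121

Answer: 121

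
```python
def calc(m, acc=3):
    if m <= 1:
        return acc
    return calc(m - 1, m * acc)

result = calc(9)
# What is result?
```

Accumulator trace (n, acc): (9, 3) -> (8, 27) -> (7, 216) -> (6, 1512) -> (5, 9072) -> (4, 45360) -> (3, 181440) -> (2, 544320) -> (1, 1088640) -> return 1088640

Answer: 1088640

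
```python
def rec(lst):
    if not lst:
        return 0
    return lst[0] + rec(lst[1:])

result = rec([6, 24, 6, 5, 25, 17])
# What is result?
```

6 + 24 + 6 + 5 + 25 + 17 + 0 = 83

Answer: 83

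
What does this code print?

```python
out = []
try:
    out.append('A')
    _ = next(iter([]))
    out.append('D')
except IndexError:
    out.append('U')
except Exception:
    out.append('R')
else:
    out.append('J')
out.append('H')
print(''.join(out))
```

Execution trace: 'A' (try body) → 'R' (except Exception) → 'H' (after the try/except). Output: ARH

Answer: ARH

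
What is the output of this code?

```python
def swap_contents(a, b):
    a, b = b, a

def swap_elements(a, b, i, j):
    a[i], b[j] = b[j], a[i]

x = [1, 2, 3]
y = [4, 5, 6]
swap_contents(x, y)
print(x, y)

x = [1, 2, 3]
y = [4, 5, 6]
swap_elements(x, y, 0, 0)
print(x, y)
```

Key concept: parameter rebinding vs mutation.
Step by step:
`x = [1, 2, 3]` → x = [1, 2, 3]
`y = [4, 5, 6]` → y = [4, 5, 6]
`swap_contents(x, y)` → no visible change to tracked variables
`print(x, y)` → prints [1, 2, 3] [4, 5, 6]
`x = [1, 2, 3]` → x = [1, 2, 3]
`y = [4, 5, 6]` → y = [4, 5, 6]
`swap_elements(x, y, 0, 0)` → x = [4, 2, 3]; y = [1, 5, 6]
`print(x, y)` → prints [4, 2, 3] [1, 5, 6]

Answer:
[1, 2, 3] [4, 5, 6]
[4, 2, 3] [1, 5, 6]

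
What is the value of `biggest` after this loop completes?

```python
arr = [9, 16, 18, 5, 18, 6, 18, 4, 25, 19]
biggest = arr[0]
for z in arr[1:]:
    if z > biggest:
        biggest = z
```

Maximum of [9, 16, 18, 5, 18, 6, 18, 4, 25, 19]
`biggest` takes the values: 9 → 16 → 18 → 25

Answer: 25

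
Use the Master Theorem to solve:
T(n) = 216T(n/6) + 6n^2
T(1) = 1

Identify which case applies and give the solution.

a=216, b=6, f(n)=6n^2. log_6(216) = 3. Since c=2 < 3, Case 1 applies: T(n) = Θ(n^log_b(a)) = O(n^3).

Answer: O(n^3) - Case 1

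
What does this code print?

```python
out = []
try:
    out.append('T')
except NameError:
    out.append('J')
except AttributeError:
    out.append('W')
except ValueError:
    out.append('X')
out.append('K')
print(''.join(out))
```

Execution trace: 'T' (try body, no exception) → 'K' (after the try/except). Output: TK

Answer: TK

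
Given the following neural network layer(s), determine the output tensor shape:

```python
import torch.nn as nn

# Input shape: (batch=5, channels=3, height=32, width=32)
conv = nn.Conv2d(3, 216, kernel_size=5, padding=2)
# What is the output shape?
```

Input: (5, 3, 32, 32) -> Output: (5, 216, 32, 32)

Answer: (5, 216, 32, 32)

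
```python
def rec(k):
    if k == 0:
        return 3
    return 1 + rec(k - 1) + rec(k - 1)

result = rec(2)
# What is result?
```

rec(k) = 1 + 2·rec(k-1), rec(0)=3. Closed form: (3+1)·2^2 - 1 = 15.

Answer: 15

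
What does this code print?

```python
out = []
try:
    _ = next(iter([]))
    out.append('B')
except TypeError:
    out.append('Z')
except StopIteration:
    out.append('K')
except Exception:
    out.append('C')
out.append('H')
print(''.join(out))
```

Execution trace: 'K' (except StopIteration) → 'H' (after the try/except). Output: KH

Answer: KH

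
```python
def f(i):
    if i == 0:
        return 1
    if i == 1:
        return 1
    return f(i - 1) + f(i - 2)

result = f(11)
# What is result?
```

Build up from base cases: f(0)=1, f(1)=1, f(2)=2, f(3)=3, f(4)=5, f(5)=8, f(6)=13, ..., f(11)=144

Answer: 144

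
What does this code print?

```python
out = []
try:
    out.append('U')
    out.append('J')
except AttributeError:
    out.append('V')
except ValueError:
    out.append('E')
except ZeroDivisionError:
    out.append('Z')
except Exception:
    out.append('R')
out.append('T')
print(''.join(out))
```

Execution trace: 'U' (try body) → 'J' (try body, no exception) → 'T' (after the try/except). Output: UJT

Answer: UJT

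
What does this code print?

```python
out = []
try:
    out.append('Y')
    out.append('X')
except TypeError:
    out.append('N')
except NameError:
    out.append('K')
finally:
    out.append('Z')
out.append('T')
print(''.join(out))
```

Execution trace: 'Y' (try body) → 'X' (try body, no exception) → 'Z' (finally) → 'T' (after the try/except). Output: YXZT

Answer: YXZT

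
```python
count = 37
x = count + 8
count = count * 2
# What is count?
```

Trace:
`count = 37` → count = 37
`x = count + 8` → x = 45
`count = count * 2` → count = 74
So count = 74

Answer: 74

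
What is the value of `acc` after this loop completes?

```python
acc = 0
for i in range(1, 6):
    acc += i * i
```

Sum of squares 1² to 5² = 55
`acc` takes the values: 0 → 1 → 5 → 14 → 30 → 55

Answer: 55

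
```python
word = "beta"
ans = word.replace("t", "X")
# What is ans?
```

Trace:
`word = "beta"` → word = 'beta'
`ans = word.replace("t", "X")` → ans = 'beXa'
So ans = 'beXa'

Answer: 'beXa'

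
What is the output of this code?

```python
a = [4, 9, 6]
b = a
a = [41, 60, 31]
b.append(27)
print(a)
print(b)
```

Key concept: rebinding vs mutation: a is rebound to a new list, b still points at the original.
Step by step:
`a = [4, 9, 6]` → a = [4, 9, 6]
`b = a` → b = [4, 9, 6] (same object as a)
`a = [41, 60, 31]` → a = [41, 60, 31]
`b.append(27)` → b = [4, 9, 6, 27]
`print(a)` → prints [41, 60, 31]
`print(b)` → prints [4, 9, 6, 27]

Answer:
[41, 60, 31]
[4, 9, 6, 27]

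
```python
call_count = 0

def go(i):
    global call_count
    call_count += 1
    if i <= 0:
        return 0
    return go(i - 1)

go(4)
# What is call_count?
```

Linear recursion stepping by 1: 5 calls from i=4 down to ≤0.

Answer: 5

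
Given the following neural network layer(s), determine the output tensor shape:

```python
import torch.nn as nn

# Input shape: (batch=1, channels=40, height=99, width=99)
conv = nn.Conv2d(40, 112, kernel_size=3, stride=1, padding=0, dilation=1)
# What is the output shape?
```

Input: (1, 40, 99, 99) -> Output: (1, 112, 97, 97)

Answer: (1, 112, 97, 97)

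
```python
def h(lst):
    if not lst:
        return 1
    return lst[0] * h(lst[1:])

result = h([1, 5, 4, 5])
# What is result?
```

Product over [1, 5, 4, 5] = 1 * 5 * 4 * 5 = 100

Answer: 100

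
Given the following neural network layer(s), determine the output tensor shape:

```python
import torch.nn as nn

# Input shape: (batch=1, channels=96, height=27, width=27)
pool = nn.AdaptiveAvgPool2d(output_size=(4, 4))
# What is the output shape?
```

Input: (1, 96, 27, 27) -> Output: (1, 96, 4, 4)

Answer: (1, 96, 4, 4)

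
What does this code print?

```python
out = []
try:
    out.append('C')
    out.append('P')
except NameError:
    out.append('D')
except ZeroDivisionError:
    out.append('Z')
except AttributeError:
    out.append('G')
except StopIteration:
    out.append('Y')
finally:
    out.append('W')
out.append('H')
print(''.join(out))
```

Execution trace: 'C' (try body) → 'P' (try body, no exception) → 'W' (finally) → 'H' (after the try/except). Output: CPWH

Answer: CPWH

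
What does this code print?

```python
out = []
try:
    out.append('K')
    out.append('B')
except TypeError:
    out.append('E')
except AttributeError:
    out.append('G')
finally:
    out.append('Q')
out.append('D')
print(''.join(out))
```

Execution trace: 'K' (try body) → 'B' (try body, no exception) → 'Q' (finally) → 'D' (after the try/except). Output: KBQD

Answer: KBQD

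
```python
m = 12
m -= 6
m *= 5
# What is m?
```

Trace:
`m = 12` → m = 12
`m -= 6` → m = 6
`m *= 5` → m = 30
So m = 30

Answer: 30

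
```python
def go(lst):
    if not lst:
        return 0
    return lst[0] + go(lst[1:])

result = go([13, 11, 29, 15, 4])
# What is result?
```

13 + 11 + 29 + 15 + 4 + 0 = 72

Answer: 72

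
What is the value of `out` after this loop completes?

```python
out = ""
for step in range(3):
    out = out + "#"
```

Repeat '#' 3 times
`out` takes the values: "" → "#" → "##" → "###"

Answer: "###"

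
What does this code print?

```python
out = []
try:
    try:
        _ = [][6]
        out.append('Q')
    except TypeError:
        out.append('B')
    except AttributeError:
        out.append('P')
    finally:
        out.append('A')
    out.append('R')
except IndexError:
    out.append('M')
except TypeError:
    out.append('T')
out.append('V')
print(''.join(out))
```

Execution trace: 'A' (inner finally) → 'M' (except IndexError) → 'V' (after the try/except). Output: AMV

Answer: AMV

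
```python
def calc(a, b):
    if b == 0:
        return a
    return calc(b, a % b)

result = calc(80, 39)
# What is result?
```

calc(80, 39) -> calc(39, 2) -> calc(2, 1) -> calc(1, 0) -> 1

Answer: 1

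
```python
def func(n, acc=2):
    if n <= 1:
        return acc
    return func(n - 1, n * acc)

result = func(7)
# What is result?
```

Accumulator trace (n, acc): (7, 2) -> (6, 14) -> (5, 84) -> (4, 420) -> (3, 1680) -> (2, 5040) -> (1, 10080) -> return 10080

Answer: 10080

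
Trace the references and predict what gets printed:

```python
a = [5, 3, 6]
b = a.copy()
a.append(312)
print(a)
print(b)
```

Key concept: list.copy() creates independent copy.
Step by step:
`a = [5, 3, 6]` → a = [5, 3, 6]
`b = a.copy()` → b = [5, 3, 6]
`a.append(312)` → a = [5, 3, 6, 312]
`print(a)` → prints [5, 3, 6, 312]
`print(b)` → prints [5, 3, 6]

Answer:
[5, 3, 6, 312]
[5, 3, 6]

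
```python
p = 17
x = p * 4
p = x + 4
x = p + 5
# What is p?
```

Trace:
`p = 17` → p = 17
`x = p * 4` → x = 68
`p = x + 4` → p = 72
`x = p + 5` → x = 77
So p = 72

Answer: 72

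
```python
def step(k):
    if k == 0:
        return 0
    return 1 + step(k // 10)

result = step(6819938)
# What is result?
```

Count of digits of 6819938: 7

Answer: 7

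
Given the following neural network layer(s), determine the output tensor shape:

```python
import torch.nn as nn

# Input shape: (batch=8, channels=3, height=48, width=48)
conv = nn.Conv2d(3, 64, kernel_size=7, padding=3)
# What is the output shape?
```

Input: (8, 3, 48, 48) -> Output: (8, 64, 48, 48)

Answer: (8, 64, 48, 48)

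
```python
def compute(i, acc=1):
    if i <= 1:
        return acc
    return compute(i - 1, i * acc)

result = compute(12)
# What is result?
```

Accumulator trace (n, acc): (12, 1) -> (11, 12) -> (10, 132) -> (9, 1320) -> (8, 11880) -> (7, 95040) -> (6, 665280) -> (5, 3991680) -> (4, 19958400) -> (3, 79833600) -> (2, 239500800) -> (1, 479001600) -> return 479001600

Answer: 479001600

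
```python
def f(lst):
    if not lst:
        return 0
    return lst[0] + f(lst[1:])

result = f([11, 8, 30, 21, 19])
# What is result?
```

11 + 8 + 30 + 21 + 19 + 0 = 89

Answer: 89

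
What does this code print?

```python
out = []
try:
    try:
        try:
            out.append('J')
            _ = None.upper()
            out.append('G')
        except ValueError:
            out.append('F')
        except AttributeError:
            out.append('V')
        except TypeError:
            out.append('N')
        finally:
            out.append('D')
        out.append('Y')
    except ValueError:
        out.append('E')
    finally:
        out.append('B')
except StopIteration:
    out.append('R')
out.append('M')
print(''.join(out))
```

Execution trace: 'J' (inner try body) → 'V' (inner except AttributeError) → 'D' (inner finally) → 'Y' (try body, no exception) → 'B' (finally) → 'M' (after the try/except). Output: JVDYBM

Answer: JVDYBM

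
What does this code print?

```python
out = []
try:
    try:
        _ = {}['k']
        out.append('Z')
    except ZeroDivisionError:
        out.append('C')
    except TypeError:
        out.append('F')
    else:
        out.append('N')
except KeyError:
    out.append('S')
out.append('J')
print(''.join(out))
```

Execution trace: 'S' (outer except KeyError) → 'J' (after the try/except). Output: SJ

Answer: SJ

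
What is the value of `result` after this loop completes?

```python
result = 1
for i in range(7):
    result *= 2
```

2^7 = 128
`result` takes the values: 1 → 2 → 4 → 8 → 16 → 32 → 64 → 128

Answer: 128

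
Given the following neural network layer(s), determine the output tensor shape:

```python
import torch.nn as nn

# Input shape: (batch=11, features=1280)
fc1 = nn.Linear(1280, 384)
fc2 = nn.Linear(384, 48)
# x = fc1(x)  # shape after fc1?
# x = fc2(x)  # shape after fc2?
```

Input: (11, 1280) -> after fc1: (11, 384) -> Output: (11, 48)

Answer: (11, 48)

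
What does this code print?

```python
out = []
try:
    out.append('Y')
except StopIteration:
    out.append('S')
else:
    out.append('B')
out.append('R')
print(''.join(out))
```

Execution trace: 'Y' (try body, no exception) → 'B' (else) → 'R' (after the try/except). Output: YBR

Answer: YBR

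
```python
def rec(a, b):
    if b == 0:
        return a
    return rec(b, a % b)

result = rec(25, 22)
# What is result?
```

rec(25, 22) -> rec(22, 3) -> rec(3, 1) -> rec(1, 0) -> 1

Answer: 1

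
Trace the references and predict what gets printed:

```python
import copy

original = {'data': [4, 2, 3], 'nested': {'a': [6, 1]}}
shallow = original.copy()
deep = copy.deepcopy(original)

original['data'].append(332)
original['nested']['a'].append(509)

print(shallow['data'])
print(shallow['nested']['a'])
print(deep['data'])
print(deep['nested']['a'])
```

Key concept: comparing shallow vs deep copy.
Step by step:
`original = {'data': [4, 2, 3], 'nested': {'a': [6, 1]}}` → original = {'data': [4, 2, 3], 'nested': {'a': [6, 1]}}
`shallow = original.copy()` → shallow = {'data': [4, 2, 3], 'nested': {'a': [6, 1]}}
`deep = copy.deepcopy(original)` → deep = {'data': [4, 2, 3], 'nested': {'a': [6, 1]}}
`original['data'].append(332)` → original = {'data': [4, 2, 3, 332], 'nested': {'a': [6, 1]}}; shallow = {'data': [4, 2, 3, 332], 'nested': {'a': [6, 1]}}
`original['nested']['a'].append(509)` → original = {'data': [4, 2, 3, 332], 'nested': {'a': [6, 1, 509]}}; shallow = {'data': [4, 2, 3, 332], 'nested': {'a': [6, 1, 509]}}
`print(shallow['data'])` → prints [4, 2, 3, 332]
`print(shallow['nested']['a'])` → prints [6, 1, 509]
`print(deep['data'])` → prints [4, 2, 3]
`print(deep['nested']['a'])` → prints [6, 1]

Answer:
[4, 2, 3, 332]
[6, 1, 509]
[4, 2, 3]
[6, 1]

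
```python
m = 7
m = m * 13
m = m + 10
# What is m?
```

Trace:
`m = 7` → m = 7
`m = m * 13` → m = 91
`m = m + 10` → m = 101
So m = 101

Answer: 101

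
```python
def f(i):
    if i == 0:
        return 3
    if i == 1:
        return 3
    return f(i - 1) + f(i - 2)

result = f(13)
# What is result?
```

Build up from base cases: f(0)=3, f(1)=3, f(2)=6, f(3)=9, f(4)=15, f(5)=24, f(6)=39, ..., f(13)=1131

Answer: 1131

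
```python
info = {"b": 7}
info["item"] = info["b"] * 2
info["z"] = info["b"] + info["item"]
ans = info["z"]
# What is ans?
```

Trace:
`info = {"b": 7}` → info = {'b': 7}
`info["item"] = info["b"] * 2` → info = {'b': 7, 'item': 14}
`info["z"] = info["b"] + info["item"]` → info = {'b': 7, 'item': 14, 'z': 21}
`ans = info["z"]` → ans = 21
So ans = 21

Answer: 21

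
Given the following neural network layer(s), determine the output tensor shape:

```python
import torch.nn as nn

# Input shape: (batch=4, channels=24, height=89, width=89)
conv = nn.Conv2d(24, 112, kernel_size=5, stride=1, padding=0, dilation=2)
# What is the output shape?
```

Input: (4, 24, 89, 89) -> Output: (4, 112, 81, 81)

Answer: (4, 112, 81, 81)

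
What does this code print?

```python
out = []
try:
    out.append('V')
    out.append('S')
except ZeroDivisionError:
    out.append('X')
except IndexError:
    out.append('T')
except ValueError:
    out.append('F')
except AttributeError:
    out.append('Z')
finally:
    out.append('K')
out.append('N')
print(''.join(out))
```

Execution trace: 'V' (try body) → 'S' (try body, no exception) → 'K' (finally) → 'N' (after the try/except). Output: VSKN

Answer: VSKN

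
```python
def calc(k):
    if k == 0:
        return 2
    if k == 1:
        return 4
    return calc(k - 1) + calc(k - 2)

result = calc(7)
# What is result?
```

Build up from base cases: calc(0)=2, calc(1)=4, calc(2)=6, calc(3)=10, calc(4)=16, calc(5)=26, calc(6)=42, ..., calc(7)=68

Answer: 68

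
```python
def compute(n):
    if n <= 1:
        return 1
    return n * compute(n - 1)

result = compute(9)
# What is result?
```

compute(9) = 9 * 8 * 7 * 6 * 5 * 4 * 3 * 2 * 1 = 362880

Answer: 362880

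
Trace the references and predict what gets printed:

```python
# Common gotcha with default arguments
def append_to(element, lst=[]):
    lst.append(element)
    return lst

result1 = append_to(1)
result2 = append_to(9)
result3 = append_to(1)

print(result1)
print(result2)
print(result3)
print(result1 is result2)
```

Key concept: mutable default argument gotcha.
Step by step:
`result1 = append_to(1)` → result1 = [1]
`result2 = append_to(9)` → result1 = [1, 9] (same object as result2); result2 = [1, 9] (same object as result1)
`result3 = append_to(1)` → result1 = [1, 9, 1] (same object as result2, result3); result2 = [1, 9, 1] (same object as result1, result3); result3 = [1, 9, 1] (same object as result1, result2)
`print(result1)` → prints [1, 9, 1]
`print(result2)` → prints [1, 9, 1]
`print(result3)` → prints [1, 9, 1]
`print(result1 is result2)` → prints True

Answer:
[1, 9, 1]
[1, 9, 1]
[1, 9, 1]
True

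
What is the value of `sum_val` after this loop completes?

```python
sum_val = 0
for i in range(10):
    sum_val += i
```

Sum of 0 to 9 = 45
`sum_val` takes the values: 0 → 1 → 3 → 6 → 10 → 15 → 21 → 28 → 36 → 45

Answer: 45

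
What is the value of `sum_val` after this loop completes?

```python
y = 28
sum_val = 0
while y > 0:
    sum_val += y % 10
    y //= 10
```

Sum digits of 28
`sum_val` takes the values: 0 → 8 → 10

Answer: 10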